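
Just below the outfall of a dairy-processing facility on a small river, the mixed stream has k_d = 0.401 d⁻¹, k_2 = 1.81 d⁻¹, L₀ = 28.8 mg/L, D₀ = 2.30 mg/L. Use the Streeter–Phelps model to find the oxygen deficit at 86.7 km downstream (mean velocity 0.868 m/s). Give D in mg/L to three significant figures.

D ≈ 4.43 mg/L

Travel time t = x/v = 86.7 km / (0.868 m/s) = 86700 m / 0.868 m/s = 99880 s = 1.156 d.
k_d L₀/(k_2−k_d) = 0.401×28.8/(1.81−0.401) = 11.55/1.409 = 8.196 mg/L.
e^(−k_d t) = e^(−0.401×1.156) = 0.6290; e^(−k_2 t) = e^(−1.81×1.156) = 0.1234.
D = 8.196 × (0.6290 − 0.1234) + 2.30 × 0.1234 = 4.144 + 0.2838 = 4.428 mg/L.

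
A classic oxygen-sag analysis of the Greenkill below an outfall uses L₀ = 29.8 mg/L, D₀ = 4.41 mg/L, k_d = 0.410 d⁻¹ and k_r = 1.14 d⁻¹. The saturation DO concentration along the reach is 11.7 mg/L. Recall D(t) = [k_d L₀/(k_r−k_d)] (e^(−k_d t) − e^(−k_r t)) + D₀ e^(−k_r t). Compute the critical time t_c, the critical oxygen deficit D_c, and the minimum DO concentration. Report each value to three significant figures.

t_c ≈ 0.982 d; D_c ≈ 7.17 mg/L; min DO ≈ 4.53 mg/L

With k_r/k_d = 2.780 and 1 − D₀(k_r−k_d)/(k_d L₀) = 0.7365,
t_c = ln(2.780 × 0.7365) / (1.14 − 0.410) = ln(2.048) / 0.7300 = 0.7168/0.7300 = 0.9819 d.
L(t_c) = L₀ e^(−k_d t_c) = 29.8 × 0.6686 = 19.92 mg/L, and at the critical point k_r D_c = k_d L, so D_c = (0.410/1.14) × 19.92 = 7.166 mg/L.
Minimum DO = C_s − D_c = 11.7 − 7.166 = 4.534 mg/L.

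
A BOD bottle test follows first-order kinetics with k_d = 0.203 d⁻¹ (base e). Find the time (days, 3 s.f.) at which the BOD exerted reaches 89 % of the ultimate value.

y/L₀ = 1 − e^(−k_d t) = 0.89 ⇒ e^(−k_d t) = 0.110
t = −ln(0.110) / 0.203 = 2.207 / 0.203 = 10.87 d.

t ≈ 10.9 d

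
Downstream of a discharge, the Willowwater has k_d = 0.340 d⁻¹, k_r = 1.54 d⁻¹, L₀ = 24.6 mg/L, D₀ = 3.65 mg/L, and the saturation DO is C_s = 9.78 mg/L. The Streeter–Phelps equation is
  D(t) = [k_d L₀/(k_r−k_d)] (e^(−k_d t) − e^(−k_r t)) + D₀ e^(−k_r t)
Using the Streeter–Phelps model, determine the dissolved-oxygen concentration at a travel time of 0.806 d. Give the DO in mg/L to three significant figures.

DO ≈ 5.44 mg/L

k_d L₀/(k_r−k_d) = 0.340×24.6/(1.54−0.340) = 8.364/1.200 = 6.970 mg/L.
e^(−k_d t) = e^(−0.340×0.8060) = 0.7603; e^(−k_r t) = e^(−1.54×0.8060) = 0.2890.
D = 6.970 × (0.7603 − 0.2890) + 3.65 × 0.2890 = 3.285 + 1.055 = 4.340 mg/L.
DO = C_s − D = 9.78 − 4.340 = 5.440 mg/L.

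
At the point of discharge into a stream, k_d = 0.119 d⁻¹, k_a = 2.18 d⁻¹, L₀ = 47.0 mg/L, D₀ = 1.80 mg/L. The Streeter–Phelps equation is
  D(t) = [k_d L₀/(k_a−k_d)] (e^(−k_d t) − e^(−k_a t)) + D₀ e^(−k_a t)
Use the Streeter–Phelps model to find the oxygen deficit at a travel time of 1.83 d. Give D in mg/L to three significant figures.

k_d L₀/(k_a−k_d) = 0.119×47.0/(2.18−0.119) = 5.593/2.061 = 2.714 mg/L.
e^(−k_d t) = e^(−0.119×1.830) = 0.8043; e^(−k_a t) = e^(−2.18×1.830) = 0.01851.
D = 2.714 × (0.8043 − 0.01851) + 1.80 × 0.01851 = 2.132 + 0.03332 = 2.166 mg/L.

D ≈ 2.17 mg/L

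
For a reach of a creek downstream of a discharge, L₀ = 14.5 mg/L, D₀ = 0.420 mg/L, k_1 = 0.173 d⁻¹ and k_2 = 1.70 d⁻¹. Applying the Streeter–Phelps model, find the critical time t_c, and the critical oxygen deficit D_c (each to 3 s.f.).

t_c ≈ 1.30 d; D_c ≈ 1.18 mg/L

t_c = [1/(k_2−k_1)] ln[(k_2/k_1)(1 − D₀(k_2−k_1)/(k_1 L₀))]
= [1/(1.70−0.173)] ln[(1.70/0.173)(1 − 0.420×1.527/(0.173×14.5))]
= (1/1.527) ln[9.827 × 0.7443] = 0.6549 × ln(7.314) = 0.6549 × 1.990 = 1.303 d.
L(t_c) = L₀ e^(−k_1 t_c) = 14.5 × 0.7982 = 11.57 mg/L, and at the critical point k_2 D_c = k_1 L, so D_c = (0.173/1.70) × 11.57 = 1.178 mg/L.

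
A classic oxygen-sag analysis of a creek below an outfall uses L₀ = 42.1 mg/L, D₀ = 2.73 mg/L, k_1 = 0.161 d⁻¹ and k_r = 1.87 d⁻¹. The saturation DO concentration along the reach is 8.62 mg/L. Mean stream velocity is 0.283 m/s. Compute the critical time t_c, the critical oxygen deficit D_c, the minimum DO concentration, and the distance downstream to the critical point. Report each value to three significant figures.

At the critical point dD/dt = 0, so k_1 L₀ e^(−k_1 t) = k_r D. Substituting D(t) from the Streeter–Phelps equation and solving for t gives
t_c = ln[(k_r/k_1)(1 − D₀(k_r−k_1)/(k_1 L₀))] / (k_r−k_1).
Here k_r−k_1 = 1.709 d⁻¹ and 1 − D₀(k_r−k_1)/(k_1 L₀) = 1 − 2.73×1.709/(0.161×42.1) = 0.3117, so
t_c = ln(11.61 × 0.3117) / 1.709 = 1.286 / 1.709 = 0.7528 d.
D_c = (k_1/k_r) L₀ e^(−k_1 t_c) = (0.161/1.87) × 42.1 × e^(−0.161×0.7528) = 0.08610 × 42.1 × 0.8859 = 3.211 mg/L.
Minimum DO = C_s − D_c = 8.62 − 3.211 = 5.409 mg/L.
x_c = v t_c = 0.283 m/s × 0.7528 d × 86400 s/d = 18410 m ≈ 18.4 km.

t_c ≈ 0.753 d; D_c ≈ 3.21 mg/L; min DO ≈ 5.41 mg/L; x_c ≈ 18.4 km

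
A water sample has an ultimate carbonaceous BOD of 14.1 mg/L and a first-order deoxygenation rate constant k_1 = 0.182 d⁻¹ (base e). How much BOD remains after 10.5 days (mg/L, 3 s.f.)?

L ≈ 2.09 mg/L

L_t = L₀ e^(−k_1 t) = 14.1 × e^(−0.182×10.5) = 14.1 × 0.1479 = 2.086 mg/L.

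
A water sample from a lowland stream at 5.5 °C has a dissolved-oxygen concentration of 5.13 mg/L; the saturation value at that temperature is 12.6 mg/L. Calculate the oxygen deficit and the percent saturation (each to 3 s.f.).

D ≈ 7.47 mg/L; 40.7 % saturation

D = C_s − C = 12.6 − 5.13 = 7.47 mg/L.
% saturation = 5.13/12.6 × 100 = 40.7 %.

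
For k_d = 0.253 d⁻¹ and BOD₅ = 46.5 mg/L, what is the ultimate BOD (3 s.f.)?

L₀ ≈ 64.8 mg/L

BOD₅ = L₀(1 − e^(−5k_d)) ⇒ L₀ = BOD₅ / (1 − e^(−5×0.253))
= 46.5 / (1 − 0.2822) = 46.5 / 0.7178 = 64.78 mg/L.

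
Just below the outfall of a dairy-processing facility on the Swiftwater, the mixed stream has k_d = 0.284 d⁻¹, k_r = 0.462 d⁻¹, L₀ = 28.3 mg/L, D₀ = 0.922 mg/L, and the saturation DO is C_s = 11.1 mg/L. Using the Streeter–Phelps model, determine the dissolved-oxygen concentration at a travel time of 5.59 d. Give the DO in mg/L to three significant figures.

DO ≈ 5.21 mg/L

k_d L₀/(k_r−k_d) = 0.284×28.3/(0.462−0.284) = 8.037/0.1780 = 45.15 mg/L.
e^(−k_d t) = e^(−0.284×5.590) = 0.2044; e^(−k_r t) = e^(−0.462×5.590) = 0.07558.
D = 45.15 × (0.2044 − 0.07558) + 0.922 × 0.07558 = 5.818 + 0.06968 = 5.887 mg/L.
DO = C_s − D = 11.1 − 5.887 = 5.213 mg/L.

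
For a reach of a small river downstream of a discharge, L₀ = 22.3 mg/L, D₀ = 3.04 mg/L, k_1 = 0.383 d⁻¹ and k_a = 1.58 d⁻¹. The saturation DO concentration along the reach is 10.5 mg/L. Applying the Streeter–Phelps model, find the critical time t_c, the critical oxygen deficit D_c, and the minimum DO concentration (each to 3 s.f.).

t_c ≈ 0.720 d; D_c ≈ 4.10 mg/L; min DO ≈ 6.40 mg/L

With k_a/k_1 = 4.125 and 1 − D₀(k_a−k_1)/(k_1 L₀) = 0.5739,
t_c = ln(4.125 × 0.5739) / (1.58 − 0.383) = ln(2.368) / 1.197 = 0.8619/1.197 = 0.7201 d.
D_c = (k_1/k_a) L₀ e^(−k_1 t_c) = (0.383/1.58) × 22.3 × e^(−0.383×0.7201) = 0.2424 × 22.3 × 0.7590 = 4.103 mg/L.
Minimum DO = C_s − D_c = 10.5 − 4.103 = 6.397 mg/L.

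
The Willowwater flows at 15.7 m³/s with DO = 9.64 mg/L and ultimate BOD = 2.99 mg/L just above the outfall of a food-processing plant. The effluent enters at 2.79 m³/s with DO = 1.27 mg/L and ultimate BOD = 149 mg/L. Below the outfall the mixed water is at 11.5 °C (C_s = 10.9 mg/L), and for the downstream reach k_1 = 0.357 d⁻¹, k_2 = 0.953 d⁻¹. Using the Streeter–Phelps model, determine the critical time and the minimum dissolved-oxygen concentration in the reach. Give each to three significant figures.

Mixed DO = (15.7×9.64 + 2.79×1.27)/(15.7+2.79) = 154.9/18.49 = 8.377 mg/L.
Mixed L₀ = (15.7×2.99 + 2.79×149)/(18.49) = 462.7/18.49 = 25.02 mg/L.
Initial deficit D₀ = C_s − DO₀ = 10.9 − 8.377 = 2.523 mg/L.
t_c = (1/0.5960) ln[(0.953/0.357)(1 − 2.523×0.5960/(0.357×25.02))] = 1.678 × ln(2.220) = 1.338 d.
D_c = (0.357/0.953) × 25.02 × e^(−0.357×1.338) = 0.3746 × 25.02 × 0.6202 = 5.813 mg/L.
Minimum DO = 10.9 − 5.813 = 5.087 mg/L.

t_c ≈ 1.34 d; minimum DO ≈ 5.09 mg/L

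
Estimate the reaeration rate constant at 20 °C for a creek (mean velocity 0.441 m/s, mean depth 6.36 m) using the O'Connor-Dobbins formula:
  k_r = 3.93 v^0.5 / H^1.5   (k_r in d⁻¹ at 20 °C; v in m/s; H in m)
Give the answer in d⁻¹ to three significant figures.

k_r = 3.93 × 0.441^0.5 / 6.36^1.5 = 3.93 × 0.6641 / 16.04 = 0.1627 d⁻¹.

k_r ≈ 0.163 d⁻¹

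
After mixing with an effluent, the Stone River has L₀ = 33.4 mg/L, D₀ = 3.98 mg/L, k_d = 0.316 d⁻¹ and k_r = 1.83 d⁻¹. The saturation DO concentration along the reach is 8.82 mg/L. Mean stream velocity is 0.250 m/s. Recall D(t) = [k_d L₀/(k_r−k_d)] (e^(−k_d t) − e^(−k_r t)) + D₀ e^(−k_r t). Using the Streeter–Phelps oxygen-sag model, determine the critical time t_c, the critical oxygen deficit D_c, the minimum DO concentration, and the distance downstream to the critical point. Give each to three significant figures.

t_c = [1/(k_r−k_d)] ln[(k_r/k_d)(1 − D₀(k_r−k_d)/(k_d L₀))]
= [1/(1.83−0.316)] ln[(1.83/0.316)(1 − 3.98×1.514/(0.316×33.4))]
= (1/1.514) ln[5.791 × 0.4291] = 0.6605 × ln(2.485) = 0.6605 × 0.9102 = 0.6012 d.
D_c = (k_d/k_r) L₀ e^(−k_d t_c) = (0.316/1.83) × 33.4 × e^(−0.316×0.6012) = 0.1727 × 33.4 × 0.8270 = 4.770 mg/L.
Minimum DO = C_s − D_c = 8.82 − 4.770 = 4.050 mg/L.
x_c = v t_c = 0.250 m/s × 0.6012 d × 86400 s/d = 12990 m ≈ 13.0 km.

t_c ≈ 0.601 d; D_c ≈ 4.77 mg/L; min DO ≈ 4.05 mg/L; x_c ≈ 13.0 km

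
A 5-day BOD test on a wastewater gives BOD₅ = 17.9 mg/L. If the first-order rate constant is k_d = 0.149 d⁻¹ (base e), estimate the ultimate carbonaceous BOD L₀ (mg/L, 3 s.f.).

BOD₅ = L₀(1 − e^(−5k_d)) ⇒ L₀ = BOD₅ / (1 − e^(−5×0.149))
= 17.9 / (1 − 0.4747) = 17.9 / 0.5253 = 34.08 mg/L.

L₀ ≈ 34.1 mg/L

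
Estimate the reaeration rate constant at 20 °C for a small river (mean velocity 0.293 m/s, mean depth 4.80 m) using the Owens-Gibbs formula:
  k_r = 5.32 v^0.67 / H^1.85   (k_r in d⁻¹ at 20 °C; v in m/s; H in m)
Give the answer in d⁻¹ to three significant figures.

k_r = 5.32 × 0.293^0.67 / 4.80^1.85 = 5.32 × 0.4393 / 18.21 = 0.1284 d⁻¹.

k_r ≈ 0.128 d⁻¹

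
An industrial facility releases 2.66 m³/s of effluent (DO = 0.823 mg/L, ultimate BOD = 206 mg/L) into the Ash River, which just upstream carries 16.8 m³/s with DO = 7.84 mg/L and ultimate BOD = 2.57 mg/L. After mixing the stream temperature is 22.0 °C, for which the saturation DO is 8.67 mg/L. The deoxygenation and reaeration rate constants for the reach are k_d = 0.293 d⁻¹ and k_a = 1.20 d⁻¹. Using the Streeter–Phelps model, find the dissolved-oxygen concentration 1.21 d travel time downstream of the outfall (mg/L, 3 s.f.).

DO ≈ 3.66 mg/L

Mixed DO = (16.8×7.84 + 2.66×0.823)/(16.8+2.66) = 133.9/19.46 = 6.881 mg/L.
Mixed L₀ = (16.8×2.57 + 2.66×206)/(19.46) = 591.1/19.46 = 30.38 mg/L.
Initial deficit D₀ = C_s − DO₀ = 8.67 − 6.881 = 1.789 mg/L.
D(1.21) = [0.293×30.38/(1.20−0.293)](e^(−0.293×1.21) − e^(−1.20×1.21)) + 1.789 e^(−1.20×1.21)
= 9.813 × (0.7015 − 0.2341) + 1.789 × 0.2341 = 5.005 mg/L.
DO = 8.67 − 5.005 = 3.665 mg/L.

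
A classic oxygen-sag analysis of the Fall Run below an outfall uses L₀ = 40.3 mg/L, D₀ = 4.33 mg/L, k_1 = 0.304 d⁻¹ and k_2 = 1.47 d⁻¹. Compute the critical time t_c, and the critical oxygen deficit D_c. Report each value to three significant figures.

t_c = [1/(k_2−k_1)] ln[(k_2/k_1)(1 − D₀(k_2−k_1)/(k_1 L₀))]
= [1/(1.47−0.304)] ln[(1.47/0.304)(1 − 4.33×1.166/(0.304×40.3))]
= (1/1.166) ln[4.836 × 0.5879] = 0.8576 × ln(2.843) = 0.8576 × 1.045 = 0.8960 d.
L(t_c) = L₀ e^(−k_1 t_c) = 40.3 × 0.7616 = 30.69 mg/L, and at the critical point k_2 D_c = k_1 L, so D_c = (0.304/1.47) × 30.69 = 6.347 mg/L.

t_c ≈ 0.896 d; D_c ≈ 6.35 mg/L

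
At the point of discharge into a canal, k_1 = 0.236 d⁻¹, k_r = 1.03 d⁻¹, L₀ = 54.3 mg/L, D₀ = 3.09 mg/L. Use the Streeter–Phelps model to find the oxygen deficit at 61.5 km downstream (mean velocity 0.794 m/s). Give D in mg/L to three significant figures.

D ≈ 7.88 mg/L

Travel time t = x/v = 61.5 km / (0.794 m/s) = 61500 m / 0.794 m/s = 77460 s = 0.8965 d.
k_1 L₀/(k_r−k_1) = 0.236×54.3/(1.03−0.236) = 12.81/0.7940 = 16.14 mg/L.
e^(−k_1 t) = e^(−0.236×0.8965) = 0.8093; e^(−k_r t) = e^(−1.03×0.8965) = 0.3972.
D = 16.14 × (0.8093 − 0.3972) + 3.09 × 0.3972 = 6.652 + 1.227 = 7.879 mg/L.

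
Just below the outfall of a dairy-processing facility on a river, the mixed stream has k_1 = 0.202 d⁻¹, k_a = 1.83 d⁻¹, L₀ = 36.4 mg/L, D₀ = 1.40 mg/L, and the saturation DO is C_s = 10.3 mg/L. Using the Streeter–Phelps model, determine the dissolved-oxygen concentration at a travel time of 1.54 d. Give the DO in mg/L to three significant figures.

DO ≈ 7.18 mg/L

k_1 L₀/(k_a−k_1) = 0.202×36.4/(1.83−0.202) = 7.353/1.628 = 4.516 mg/L.
e^(−k_1 t) = e^(−0.202×1.540) = 0.7327; e^(−k_a t) = e^(−1.83×1.540) = 0.05971.
D = 4.516 × (0.7327 − 0.05971) + 1.40 × 0.05971 = 3.039 + 0.08360 = 3.123 mg/L.
DO = C_s − D = 10.3 − 3.123 = 7.177 mg/L.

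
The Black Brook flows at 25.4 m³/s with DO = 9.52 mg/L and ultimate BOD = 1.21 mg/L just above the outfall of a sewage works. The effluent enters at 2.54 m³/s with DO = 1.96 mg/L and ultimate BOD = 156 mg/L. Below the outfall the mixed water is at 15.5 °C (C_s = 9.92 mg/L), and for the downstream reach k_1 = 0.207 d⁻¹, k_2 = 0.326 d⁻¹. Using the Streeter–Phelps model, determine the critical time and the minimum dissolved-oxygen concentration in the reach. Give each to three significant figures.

Mixed DO = (25.4×9.52 + 2.54×1.96)/(25.4+2.54) = 246.8/27.94 = 8.833 mg/L.
Mixed L₀ = (25.4×1.21 + 2.54×156)/(27.94) = 427.0/27.94 = 15.28 mg/L.
Initial deficit D₀ = C_s − DO₀ = 9.92 − 8.833 = 1.087 mg/L.
t_c = (1/0.1190) ln[(0.326/0.207)(1 − 1.087×0.1190/(0.207×15.28))] = 8.403 × ln(1.510) = 3.466 d.
D_c = (0.207/0.326) × 15.28 × e^(−0.207×3.466) = 0.6350 × 15.28 × 0.4880 = 4.736 mg/L.
Minimum DO = 9.92 − 4.736 = 5.184 mg/L.

t_c ≈ 3.47 d; minimum DO ≈ 5.18 mg/L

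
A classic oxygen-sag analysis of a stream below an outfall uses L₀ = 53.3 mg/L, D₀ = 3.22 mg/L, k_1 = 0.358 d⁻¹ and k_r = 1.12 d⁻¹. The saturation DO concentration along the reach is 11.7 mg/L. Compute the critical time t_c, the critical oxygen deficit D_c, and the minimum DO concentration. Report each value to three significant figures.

With k_r/k_1 = 3.128 and 1 − D₀(k_r−k_1)/(k_1 L₀) = 0.8714,
t_c = ln(3.128 × 0.8714) / (1.12 − 0.358) = ln(2.726) / 0.7620 = 1.003/0.7620 = 1.316 d.
L(t_c) = L₀ e^(−k_1 t_c) = 53.3 × 0.6243 = 33.27 mg/L, and at the critical point k_r D_c = k_1 L, so D_c = (0.358/1.12) × 33.27 = 10.64 mg/L.
Minimum DO = C_s − D_c = 11.7 − 10.64 = 1.064 mg/L.

t_c ≈ 1.32 d; D_c ≈ 10.6 mg/L; min DO ≈ 1.06 mg/L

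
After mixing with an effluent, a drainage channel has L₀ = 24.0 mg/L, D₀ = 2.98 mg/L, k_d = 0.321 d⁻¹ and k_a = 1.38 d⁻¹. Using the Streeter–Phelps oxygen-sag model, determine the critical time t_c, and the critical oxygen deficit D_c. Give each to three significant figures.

t_c ≈ 0.879 d; D_c ≈ 4.21 mg/L

t_c = [1/(k_a−k_d)] ln[(k_a/k_d)(1 − D₀(k_a−k_d)/(k_d L₀))]
= [1/(1.38−0.321)] ln[(1.38/0.321)(1 − 2.98×1.059/(0.321×24.0))]
= (1/1.059) ln[4.299 × 0.5904] = 0.9443 × ln(2.538) = 0.9443 × 0.9314 = 0.8795 d.
D_c = (k_d/k_a) L₀ e^(−k_d t_c) = (0.321/1.38) × 24.0 × e^(−0.321×0.8795) = 0.2326 × 24.0 × 0.7540 = 4.209 mg/L.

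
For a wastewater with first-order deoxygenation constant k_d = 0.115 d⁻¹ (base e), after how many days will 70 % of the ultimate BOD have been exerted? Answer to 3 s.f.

y/L₀ = 1 − e^(−k_d t) = 0.70 ⇒ e^(−k_d t) = 0.300
t = −ln(0.300) / 0.115 = 1.204 / 0.115 = 10.47 d.

t ≈ 10.5 d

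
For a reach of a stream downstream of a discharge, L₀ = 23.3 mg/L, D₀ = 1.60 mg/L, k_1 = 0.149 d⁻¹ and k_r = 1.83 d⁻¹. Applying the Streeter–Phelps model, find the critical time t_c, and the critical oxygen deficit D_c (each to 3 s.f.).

t_c = [1/(k_r−k_1)] ln[(k_r/k_1)(1 − D₀(k_r−k_1)/(k_1 L₀))]
= [1/(1.83−0.149)] ln[(1.83/0.149)(1 − 1.60×1.681/(0.149×23.3))]
= (1/1.681) ln[12.28 × 0.2253] = 0.5949 × ln(2.767) = 0.5949 × 1.018 = 0.6054 d.
D_c = (k_1/k_r) L₀ e^(−k_1 t_c) = (0.149/1.83) × 23.3 × e^(−0.149×0.6054) = 0.08142 × 23.3 × 0.9137 = 1.733 mg/L.

t_c ≈ 0.605 d; D_c ≈ 1.73 mg/L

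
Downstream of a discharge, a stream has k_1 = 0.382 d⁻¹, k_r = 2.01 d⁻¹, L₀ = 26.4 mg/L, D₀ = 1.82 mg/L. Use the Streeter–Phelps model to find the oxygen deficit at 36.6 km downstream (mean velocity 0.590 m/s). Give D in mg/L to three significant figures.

D ≈ 3.68 mg/L

Travel time t = x/v = 36.6 km / (0.590 m/s) = 36600 m / 0.590 m/s = 62030 s = 0.7180 d.
k_1 L₀/(k_r−k_1) = 0.382×26.4/(2.01−0.382) = 10.08/1.628 = 6.195 mg/L.
e^(−k_1 t) = e^(−0.382×0.7180) = 0.7601; e^(−k_r t) = e^(−2.01×0.7180) = 0.2362.
D = 6.195 × (0.7601 − 0.2362) + 1.82 × 0.2362 = 3.246 + 0.4299 = 3.675 mg/L.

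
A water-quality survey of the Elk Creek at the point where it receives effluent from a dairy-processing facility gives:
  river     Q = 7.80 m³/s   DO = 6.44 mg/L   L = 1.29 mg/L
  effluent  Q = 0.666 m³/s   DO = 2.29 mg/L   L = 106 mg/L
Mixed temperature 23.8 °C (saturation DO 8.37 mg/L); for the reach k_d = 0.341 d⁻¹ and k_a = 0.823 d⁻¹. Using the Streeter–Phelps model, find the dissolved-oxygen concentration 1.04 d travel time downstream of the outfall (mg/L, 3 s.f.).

DO ≈ 5.55 mg/L

Mixed DO = (7.80×6.44 + 0.666×2.29)/(7.80+0.666) = 51.76/8.466 = 6.114 mg/L.
Mixed L₀ = (7.80×1.29 + 0.666×106)/(8.466) = 80.66/8.466 = 9.527 mg/L.
Initial deficit D₀ = C_s − DO₀ = 8.37 − 6.114 = 2.256 mg/L.
D(1.04) = [0.341×9.527/(0.823−0.341)](e^(−0.341×1.04) − e^(−0.823×1.04)) + 2.256 e^(−0.823×1.04)
= 6.740 × (0.7014 − 0.4249) + 2.256 × 0.4249 = 2.823 mg/L.
DO = 8.37 − 2.823 = 5.547 mg/L.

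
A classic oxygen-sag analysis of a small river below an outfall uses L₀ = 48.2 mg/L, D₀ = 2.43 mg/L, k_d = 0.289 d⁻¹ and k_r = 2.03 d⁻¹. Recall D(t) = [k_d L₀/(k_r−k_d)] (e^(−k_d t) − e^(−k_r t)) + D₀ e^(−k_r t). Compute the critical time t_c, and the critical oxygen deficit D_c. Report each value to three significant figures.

At the critical point dD/dt = 0, so k_d L₀ e^(−k_d t) = k_r D. Substituting D(t) from the Streeter–Phelps equation and solving for t gives
t_c = ln[(k_r/k_d)(1 − D₀(k_r−k_d)/(k_d L₀))] / (k_r−k_d).
Here k_r−k_d = 1.741 d⁻¹ and 1 − D₀(k_r−k_d)/(k_d L₀) = 1 − 2.43×1.741/(0.289×48.2) = 0.6963, so
t_c = ln(7.024 × 0.6963) / 1.741 = 1.587 / 1.741 = 0.9118 d.
D_c = (k_d/k_r) L₀ e^(−k_d t_c) = (0.289/2.03) × 48.2 × e^(−0.289×0.9118) = 0.1424 × 48.2 × 0.7684 = 5.272 mg/L.

t_c ≈ 0.912 d; D_c ≈ 5.27 mg/L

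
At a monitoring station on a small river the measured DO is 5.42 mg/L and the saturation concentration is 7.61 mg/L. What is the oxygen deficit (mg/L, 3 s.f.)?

D ≈ 2.19 mg/L

D = C_s − C = 7.61 − 5.42 = 2.19 mg/L.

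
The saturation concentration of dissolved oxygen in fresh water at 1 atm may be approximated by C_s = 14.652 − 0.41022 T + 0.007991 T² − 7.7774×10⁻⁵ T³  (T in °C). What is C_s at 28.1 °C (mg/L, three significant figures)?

C_s ≈ 7.71 mg/L

C_s = 14.652 − 0.41022×28.1 + 0.007991×28.1² − 7.7774×10⁻⁵×28.1³ = 7.709 mg/L.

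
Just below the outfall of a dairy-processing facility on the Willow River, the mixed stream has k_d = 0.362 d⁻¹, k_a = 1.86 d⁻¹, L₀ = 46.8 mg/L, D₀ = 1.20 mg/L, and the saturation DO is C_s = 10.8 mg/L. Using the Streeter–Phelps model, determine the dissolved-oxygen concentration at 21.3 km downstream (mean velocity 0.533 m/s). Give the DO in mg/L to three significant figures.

Travel time t = x/v = 21.3 km / (0.533 m/s) = 21300 m / 0.533 m/s = 39960 s = 0.4625 d.
k_d L₀/(k_a−k_d) = 0.362×46.8/(1.86−0.362) = 16.94/1.498 = 11.31 mg/L.
e^(−k_d t) = e^(−0.362×0.4625) = 0.8458; e^(−k_a t) = e^(−1.86×0.4625) = 0.4230.
D = 11.31 × (0.8458 − 0.4230) + 1.20 × 0.4230 = 4.782 + 0.5076 = 5.289 mg/L.
DO = C_s − D = 10.8 − 5.289 = 5.511 mg/L.

DO ≈ 5.51 mg/L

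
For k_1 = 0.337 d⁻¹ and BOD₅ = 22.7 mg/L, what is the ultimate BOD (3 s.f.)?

BOD₅ = L₀(1 − e^(−5k_1)) ⇒ L₀ = BOD₅ / (1 − e^(−5×0.337))
= 22.7 / (1 − 0.1854) = 22.7 / 0.8146 = 27.87 mg/L.

L₀ ≈ 27.9 mg/L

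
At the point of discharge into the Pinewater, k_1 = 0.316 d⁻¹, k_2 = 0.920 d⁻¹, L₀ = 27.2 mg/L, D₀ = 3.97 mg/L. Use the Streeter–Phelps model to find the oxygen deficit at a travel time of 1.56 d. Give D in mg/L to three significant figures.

k_1 L₀/(k_2−k_1) = 0.316×27.2/(0.920−0.316) = 8.595/0.6040 = 14.23 mg/L.
e^(−k_1 t) = e^(−0.316×1.560) = 0.6108; e^(−k_2 t) = e^(−0.920×1.560) = 0.2381.
D = 14.23 × (0.6108 − 0.2381) + 3.97 × 0.2381 = 5.304 + 0.9451 = 6.250 mg/L.

D ≈ 6.25 mg/L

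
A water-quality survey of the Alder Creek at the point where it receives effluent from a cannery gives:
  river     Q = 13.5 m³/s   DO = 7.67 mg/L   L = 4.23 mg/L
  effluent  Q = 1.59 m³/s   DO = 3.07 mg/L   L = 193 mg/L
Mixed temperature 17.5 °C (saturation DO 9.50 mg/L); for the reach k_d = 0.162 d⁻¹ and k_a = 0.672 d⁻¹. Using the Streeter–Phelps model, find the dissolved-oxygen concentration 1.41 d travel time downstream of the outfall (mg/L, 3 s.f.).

Mixed DO = (13.5×7.67 + 1.59×3.07)/(13.5+1.59) = 108.4/15.09 = 7.185 mg/L.
Mixed L₀ = (13.5×4.23 + 1.59×193)/(15.09) = 364.0/15.09 = 24.12 mg/L.
Initial deficit D₀ = C_s − DO₀ = 9.50 − 7.185 = 2.315 mg/L.
D(1.41) = [0.162×24.12/(0.672−0.162)](e^(−0.162×1.41) − e^(−0.672×1.41)) + 2.315 e^(−0.672×1.41)
= 7.662 × (0.7958 − 0.3877) + 2.315 × 0.3877 = 4.024 mg/L.
DO = 9.50 − 4.024 = 5.476 mg/L.

DO ≈ 5.48 mg/L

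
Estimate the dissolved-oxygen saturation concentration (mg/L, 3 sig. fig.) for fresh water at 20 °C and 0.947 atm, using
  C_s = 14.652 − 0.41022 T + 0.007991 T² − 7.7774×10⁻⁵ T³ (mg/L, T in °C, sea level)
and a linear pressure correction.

C_s ≈ 8.54 mg/L

At sea level: C_s = 14.652 − 0.41022×20 + 0.007991×20² − 7.7774×10⁻⁵×20³ = 9.022 mg/L.
Pressure correction: C_s' = 9.022 × 0.947 = 8.544 mg/L.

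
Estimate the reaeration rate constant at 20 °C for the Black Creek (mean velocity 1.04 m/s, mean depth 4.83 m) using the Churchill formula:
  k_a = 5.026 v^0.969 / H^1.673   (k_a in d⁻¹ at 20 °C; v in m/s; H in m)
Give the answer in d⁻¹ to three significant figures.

k_a ≈ 0.375 d⁻¹

k_a = 5.026 × 1.04^0.969 / 4.83^1.673 = 5.026 × 1.039 / 13.94 = 0.3745 d⁻¹.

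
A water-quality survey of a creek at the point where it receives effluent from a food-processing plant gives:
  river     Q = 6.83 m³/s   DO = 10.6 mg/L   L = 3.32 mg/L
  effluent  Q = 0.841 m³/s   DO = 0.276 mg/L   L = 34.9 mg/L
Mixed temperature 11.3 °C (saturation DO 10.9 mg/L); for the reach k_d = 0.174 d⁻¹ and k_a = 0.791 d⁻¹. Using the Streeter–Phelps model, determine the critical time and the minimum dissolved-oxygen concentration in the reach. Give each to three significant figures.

Mixed DO = (6.83×10.6 + 0.841×0.276)/(6.83+0.841) = 72.63/7.671 = 9.468 mg/L.
Mixed L₀ = (6.83×3.32 + 0.841×34.9)/(7.671) = 52.03/7.671 = 6.782 mg/L.
Initial deficit D₀ = C_s − DO₀ = 10.9 − 9.468 = 1.432 mg/L.
t_c = (1/0.6170) ln[(0.791/0.174)(1 − 1.432×0.6170/(0.174×6.782))] = 1.621 × ln(1.143) = 0.2163 d.
D_c = (0.174/0.791) × 6.782 × e^(−0.174×0.2163) = 0.2200 × 6.782 × 0.9631 = 1.437 mg/L.
Minimum DO = 10.9 − 1.437 = 9.463 mg/L.

t_c ≈ 0.216 d; minimum DO ≈ 9.46 mg/L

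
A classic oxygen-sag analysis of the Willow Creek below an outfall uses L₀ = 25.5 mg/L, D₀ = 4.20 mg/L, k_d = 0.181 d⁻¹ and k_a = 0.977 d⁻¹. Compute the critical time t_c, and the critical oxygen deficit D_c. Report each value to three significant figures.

t_c = [1/(k_a−k_d)] ln[(k_a/k_d)(1 − D₀(k_a−k_d)/(k_d L₀))]
= [1/(0.977−0.181)] ln[(0.977/0.181)(1 − 4.20×0.7960/(0.181×25.5))]
= (1/0.7960) ln[5.398 × 0.2757] = 1.256 × ln(1.488) = 1.256 × 0.3974 = 0.4992 d.
L(t_c) = L₀ e^(−k_d t_c) = 25.5 × 0.9136 = 23.30 mg/L, and at the critical point k_a D_c = k_d L, so D_c = (0.181/0.977) × 23.30 = 4.316 mg/L.

t_c ≈ 0.499 d; D_c ≈ 4.32 mg/L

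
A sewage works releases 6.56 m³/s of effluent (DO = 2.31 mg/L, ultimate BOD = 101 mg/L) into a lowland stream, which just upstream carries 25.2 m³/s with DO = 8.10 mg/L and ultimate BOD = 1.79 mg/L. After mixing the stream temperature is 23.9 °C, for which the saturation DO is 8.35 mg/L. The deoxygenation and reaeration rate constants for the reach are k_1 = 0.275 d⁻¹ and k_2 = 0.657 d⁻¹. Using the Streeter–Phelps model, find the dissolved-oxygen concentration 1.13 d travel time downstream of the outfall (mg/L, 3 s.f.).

Mixed DO = (25.2×8.10 + 6.56×2.31)/(25.2+6.56) = 219.3/31.76 = 6.904 mg/L.
Mixed L₀ = (25.2×1.79 + 6.56×101)/(31.76) = 707.7/31.76 = 22.28 mg/L.
Initial deficit D₀ = C_s − DO₀ = 8.35 − 6.904 = 1.446 mg/L.
D(1.13) = [0.275×22.28/(0.657−0.275)](e^(−0.275×1.13) − e^(−0.657×1.13)) + 1.446 e^(−0.657×1.13)
= 16.04 × (0.7329 − 0.4760) + 1.446 × 0.4760 = 4.810 mg/L.
DO = 8.35 − 4.810 = 3.540 mg/L.

DO ≈ 3.54 mg/L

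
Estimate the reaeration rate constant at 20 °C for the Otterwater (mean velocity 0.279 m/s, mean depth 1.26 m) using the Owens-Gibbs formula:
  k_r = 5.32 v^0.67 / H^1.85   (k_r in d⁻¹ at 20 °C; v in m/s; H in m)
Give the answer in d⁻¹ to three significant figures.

k_r = 5.32 × 0.279^0.67 / 1.26^1.85 = 5.32 × 0.4252 / 1.534 = 1.475 d⁻¹.

k_r ≈ 1.47 d⁻¹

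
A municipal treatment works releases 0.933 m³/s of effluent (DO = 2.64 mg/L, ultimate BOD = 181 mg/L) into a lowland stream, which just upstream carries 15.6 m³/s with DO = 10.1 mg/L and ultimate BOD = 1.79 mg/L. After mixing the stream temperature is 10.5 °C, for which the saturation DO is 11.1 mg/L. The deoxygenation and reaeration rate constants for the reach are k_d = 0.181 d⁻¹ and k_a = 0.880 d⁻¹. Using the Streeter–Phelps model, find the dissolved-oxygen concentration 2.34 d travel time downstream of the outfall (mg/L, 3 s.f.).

DO ≈ 9.29 mg/L

Mixed DO = (15.6×10.1 + 0.933×2.64)/(15.6+0.933) = 160.0/16.53 = 9.679 mg/L.
Mixed L₀ = (15.6×1.79 + 0.933×181)/(16.53) = 196.8/16.53 = 11.90 mg/L.
Initial deficit D₀ = C_s − DO₀ = 11.1 − 9.679 = 1.421 mg/L.
D(2.34) = [0.181×11.90/(0.880−0.181)](e^(−0.181×2.34) − e^(−0.880×2.34)) + 1.421 e^(−0.880×2.34)
= 3.082 × (0.6547 − 0.1276) + 1.421 × 0.1276 = 1.806 mg/L.
DO = 11.1 − 1.806 = 9.294 mg/L.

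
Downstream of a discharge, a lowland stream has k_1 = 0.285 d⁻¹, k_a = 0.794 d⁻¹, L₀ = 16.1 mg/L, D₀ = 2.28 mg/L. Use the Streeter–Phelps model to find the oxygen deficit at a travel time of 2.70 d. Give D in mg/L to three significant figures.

D ≈ 3.39 mg/L

k_1 L₀/(k_a−k_1) = 0.285×16.1/(0.794−0.285) = 4.588/0.5090 = 9.015 mg/L.
e^(−k_1 t) = e^(−0.285×2.700) = 0.4632; e^(−k_a t) = e^(−0.794×2.700) = 0.1172.
D = 9.015 × (0.4632 − 0.1172) + 2.28 × 0.1172 = 3.119 + 0.2672 = 3.387 mg/L.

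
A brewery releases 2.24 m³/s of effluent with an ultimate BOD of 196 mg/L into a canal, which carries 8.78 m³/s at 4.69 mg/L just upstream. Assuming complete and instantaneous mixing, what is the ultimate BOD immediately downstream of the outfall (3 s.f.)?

Flow-weighted mixing: C = (Q_r C_r + Q_w C_w)/(Q_r + Q_w)
= (8.78×4.69 + 2.24×196)/(8.78 + 2.24) = 480.2/11.02 = 43.58 mg/L.

43.6 mg/L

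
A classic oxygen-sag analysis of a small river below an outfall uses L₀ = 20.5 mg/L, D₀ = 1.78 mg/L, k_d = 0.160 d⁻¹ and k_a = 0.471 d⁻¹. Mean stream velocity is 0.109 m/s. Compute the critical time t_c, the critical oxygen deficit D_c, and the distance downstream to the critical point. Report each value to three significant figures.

t_c ≈ 2.88 d; D_c ≈ 4.39 mg/L; x_c ≈ 27.1 km

With k_a/k_d = 2.944 and 1 − D₀(k_a−k_d)/(k_d L₀) = 0.8312,
t_c = ln(2.944 × 0.8312) / (0.471 − 0.160) = ln(2.447) / 0.3110 = 0.8948/0.3110 = 2.877 d.
D_c = (k_d/k_a) L₀ e^(−k_d t_c) = (0.160/0.471) × 20.5 × e^(−0.160×2.877) = 0.3397 × 20.5 × 0.6311 = 4.395 mg/L.
x_c = v t_c = 0.109 m/s × 2.877 d × 86400 s/d = 27100 m ≈ 27.1 km.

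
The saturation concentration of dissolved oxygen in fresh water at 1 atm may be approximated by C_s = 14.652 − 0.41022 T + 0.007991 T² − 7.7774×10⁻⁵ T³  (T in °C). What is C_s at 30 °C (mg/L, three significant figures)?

C_s ≈ 7.44 mg/L

C_s = 14.652 − 0.41022×30 + 0.007991×30² − 7.7774×10⁻⁵×30³ = 7.437 mg/L.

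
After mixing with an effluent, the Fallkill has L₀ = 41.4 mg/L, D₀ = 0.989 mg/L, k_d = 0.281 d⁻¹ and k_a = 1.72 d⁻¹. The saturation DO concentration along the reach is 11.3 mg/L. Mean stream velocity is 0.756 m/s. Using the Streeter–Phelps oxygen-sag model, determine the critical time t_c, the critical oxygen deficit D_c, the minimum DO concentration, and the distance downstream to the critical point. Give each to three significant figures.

t_c ≈ 1.17 d; D_c ≈ 4.87 mg/L; min DO ≈ 6.43 mg/L; x_c ≈ 76.3 km

t_c = [1/(k_a−k_d)] ln[(k_a/k_d)(1 − D₀(k_a−k_d)/(k_d L₀))]
= [1/(1.72−0.281)] ln[(1.72/0.281)(1 − 0.989×1.439/(0.281×41.4))]
= (1/1.439) ln[6.121 × 0.8777] = 0.6949 × ln(5.372) = 0.6949 × 1.681 = 1.168 d.
L(t_c) = L₀ e^(−k_d t_c) = 41.4 × 0.7201 = 29.81 mg/L, and at the critical point k_a D_c = k_d L, so D_c = (0.281/1.72) × 29.81 = 4.871 mg/L.
Minimum DO = C_s − D_c = 11.3 − 4.871 = 6.429 mg/L.
x_c = v t_c = 0.756 m/s × 1.168 d × 86400 s/d = 76310 m ≈ 76.3 km.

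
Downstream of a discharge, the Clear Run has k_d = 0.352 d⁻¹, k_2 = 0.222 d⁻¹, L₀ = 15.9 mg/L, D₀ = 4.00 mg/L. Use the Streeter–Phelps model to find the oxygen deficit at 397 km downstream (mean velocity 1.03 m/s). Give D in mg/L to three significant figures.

D ≈ 8.52 mg/L

Travel time t = x/v = 397 km / (1.03 m/s) = 397000 m / 1.03 m/s = 385400 s = 4.461 d.
k_d L₀/(k_2−k_d) = 0.352×15.9/(0.222−0.352) = 5.597/-0.1300 = -43.05 mg/L.
e^(−k_d t) = e^(−0.352×4.461) = 0.2080; e^(−k_2 t) = e^(−0.222×4.461) = 0.3714.
D = -43.05 × (0.2080 − 0.3714) + 4.00 × 0.3714 = 7.037 + 1.486 = 8.523 mg/L.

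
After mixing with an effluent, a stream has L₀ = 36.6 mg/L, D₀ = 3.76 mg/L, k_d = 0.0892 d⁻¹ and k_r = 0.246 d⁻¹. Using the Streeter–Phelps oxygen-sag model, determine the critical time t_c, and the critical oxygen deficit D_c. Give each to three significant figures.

At the critical point dD/dt = 0, so k_d L₀ e^(−k_d t) = k_r D. Substituting D(t) from the Streeter–Phelps equation and solving for t gives
t_c = ln[(k_r/k_d)(1 − D₀(k_r−k_d)/(k_d L₀))] / (k_r−k_d).
Here k_r−k_d = 0.1568 d⁻¹ and 1 − D₀(k_r−k_d)/(k_d L₀) = 1 − 3.76×0.1568/(0.0892×36.6) = 0.8194, so
t_c = ln(2.758 × 0.8194) / 0.1568 = 0.8153 / 0.1568 = 5.200 d.
L(t_c) = L₀ e^(−k_d t_c) = 36.6 × 0.6289 = 23.02 mg/L, and at the critical point k_r D_c = k_d L, so D_c = (0.0892/0.246) × 23.02 = 8.346 mg/L.

t_c ≈ 5.20 d; D_c ≈ 8.35 mg/L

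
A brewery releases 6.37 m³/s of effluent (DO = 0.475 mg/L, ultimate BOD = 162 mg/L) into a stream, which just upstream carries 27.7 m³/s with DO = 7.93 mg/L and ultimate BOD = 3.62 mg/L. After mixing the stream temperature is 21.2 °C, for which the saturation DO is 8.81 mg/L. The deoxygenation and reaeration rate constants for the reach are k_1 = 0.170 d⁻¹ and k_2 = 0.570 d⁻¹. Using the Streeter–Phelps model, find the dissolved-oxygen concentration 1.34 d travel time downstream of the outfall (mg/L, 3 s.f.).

DO ≈ 3.08 mg/L

Mixed DO = (27.7×7.93 + 6.37×0.475)/(27.7+6.37) = 222.7/34.07 = 6.536 mg/L.
Mixed L₀ = (27.7×3.62 + 6.37×162)/(34.07) = 1132/34.07 = 33.23 mg/L.
Initial deficit D₀ = C_s − DO₀ = 8.81 − 6.536 = 2.274 mg/L.
D(1.34) = [0.170×33.23/(0.570−0.170)](e^(−0.170×1.34) − e^(−0.570×1.34)) + 2.274 e^(−0.570×1.34)
= 14.12 × (0.7963 − 0.4659) + 2.274 × 0.4659 = 5.726 mg/L.
DO = 8.81 − 5.726 = 3.084 mg/L.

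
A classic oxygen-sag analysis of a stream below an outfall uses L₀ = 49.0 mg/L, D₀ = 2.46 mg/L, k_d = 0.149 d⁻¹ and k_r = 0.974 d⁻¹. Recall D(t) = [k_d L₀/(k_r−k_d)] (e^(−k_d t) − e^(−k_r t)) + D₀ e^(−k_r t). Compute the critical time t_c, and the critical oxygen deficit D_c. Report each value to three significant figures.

At the critical point dD/dt = 0, so k_d L₀ e^(−k_d t) = k_r D. Substituting D(t) from the Streeter–Phelps equation and solving for t gives
t_c = ln[(k_r/k_d)(1 − D₀(k_r−k_d)/(k_d L₀))] / (k_r−k_d).
Here k_r−k_d = 0.8250 d⁻¹ and 1 − D₀(k_r−k_d)/(k_d L₀) = 1 − 2.46×0.8250/(0.149×49.0) = 0.7220, so
t_c = ln(6.537 × 0.7220) / 0.8250 = 1.552 / 0.8250 = 1.881 d.
L(t_c) = L₀ e^(−k_d t_c) = 49.0 × 0.7556 = 37.02 mg/L, and at the critical point k_r D_c = k_d L, so D_c = (0.149/0.974) × 37.02 = 5.664 mg/L.

t_c ≈ 1.88 d; D_c ≈ 5.66 mg/L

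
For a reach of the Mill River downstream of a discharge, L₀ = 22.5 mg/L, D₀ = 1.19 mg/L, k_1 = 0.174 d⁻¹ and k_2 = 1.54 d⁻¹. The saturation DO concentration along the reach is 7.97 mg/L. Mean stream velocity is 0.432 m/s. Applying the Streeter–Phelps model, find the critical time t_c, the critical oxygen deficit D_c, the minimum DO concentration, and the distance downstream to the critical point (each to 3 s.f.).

t_c ≈ 1.20 d; D_c ≈ 2.06 mg/L; min DO ≈ 5.91 mg/L; x_c ≈ 44.9 km

t_c = [1/(k_2−k_1)] ln[(k_2/k_1)(1 − D₀(k_2−k_1)/(k_1 L₀))]
= [1/(1.54−0.174)] ln[(1.54/0.174)(1 − 1.19×1.366/(0.174×22.5))]
= (1/1.366) ln[8.851 × 0.5848] = 0.7321 × ln(5.176) = 0.7321 × 1.644 = 1.204 d.
D_c = (k_1/k_2) L₀ e^(−k_1 t_c) = (0.174/1.54) × 22.5 × e^(−0.174×1.204) = 0.1130 × 22.5 × 0.8111 = 2.062 mg/L.
Minimum DO = C_s − D_c = 7.97 − 2.062 = 5.908 mg/L.
x_c = v t_c = 0.432 m/s × 1.204 d × 86400 s/d = 44920 m ≈ 44.9 km.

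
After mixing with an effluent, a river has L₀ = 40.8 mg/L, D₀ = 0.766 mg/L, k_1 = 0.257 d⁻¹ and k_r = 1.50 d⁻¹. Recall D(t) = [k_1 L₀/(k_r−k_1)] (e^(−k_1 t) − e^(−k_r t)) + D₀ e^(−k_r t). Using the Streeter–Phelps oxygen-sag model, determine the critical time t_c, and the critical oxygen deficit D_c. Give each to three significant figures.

t_c ≈ 1.34 d; D_c ≈ 4.95 mg/L

With k_r/k_1 = 5.837 and 1 − D₀(k_r−k_1)/(k_1 L₀) = 0.9092,
t_c = ln(5.837 × 0.9092) / (1.50 − 0.257) = ln(5.307) / 1.243 = 1.669/1.243 = 1.343 d.
L(t_c) = L₀ e^(−k_1 t_c) = 40.8 × 0.7082 = 28.89 mg/L, and at the critical point k_r D_c = k_1 L, so D_c = (0.257/1.50) × 28.89 = 4.950 mg/L.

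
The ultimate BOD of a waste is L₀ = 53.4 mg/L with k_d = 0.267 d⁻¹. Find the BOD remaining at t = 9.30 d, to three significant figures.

L_t = L₀ e^(−k_d t) = 53.4 × e^(−0.267×9.30) = 53.4 × 0.08348 = 4.458 mg/L.

L ≈ 4.46 mg/L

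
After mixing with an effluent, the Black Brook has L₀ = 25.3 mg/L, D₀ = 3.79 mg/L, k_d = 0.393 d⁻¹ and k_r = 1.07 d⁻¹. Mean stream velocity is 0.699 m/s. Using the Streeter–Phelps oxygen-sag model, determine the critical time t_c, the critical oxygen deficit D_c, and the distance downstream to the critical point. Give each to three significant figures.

With k_r/k_d = 2.723 and 1 − D₀(k_r−k_d)/(k_d L₀) = 0.7419,
t_c = ln(2.723 × 0.7419) / (1.07 − 0.393) = ln(2.020) / 0.6770 = 0.7031/0.6770 = 1.039 d.
L(t_c) = L₀ e^(−k_d t_c) = 25.3 × 0.6649 = 16.82 mg/L, and at the critical point k_r D_c = k_d L, so D_c = (0.393/1.07) × 16.82 = 6.178 mg/L.
x_c = v t_c = 0.699 m/s × 1.039 d × 86400 s/d = 62720 m ≈ 62.7 km.

t_c ≈ 1.04 d; D_c ≈ 6.18 mg/L; x_c ≈ 62.7 km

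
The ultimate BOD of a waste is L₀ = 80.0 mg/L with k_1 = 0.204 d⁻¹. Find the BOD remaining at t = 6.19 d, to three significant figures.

L ≈ 22.6 mg/L

L_t = L₀ e^(−k_1 t) = 80.0 × e^(−0.204×6.19) = 80.0 × 0.2829 = 22.63 mg/L.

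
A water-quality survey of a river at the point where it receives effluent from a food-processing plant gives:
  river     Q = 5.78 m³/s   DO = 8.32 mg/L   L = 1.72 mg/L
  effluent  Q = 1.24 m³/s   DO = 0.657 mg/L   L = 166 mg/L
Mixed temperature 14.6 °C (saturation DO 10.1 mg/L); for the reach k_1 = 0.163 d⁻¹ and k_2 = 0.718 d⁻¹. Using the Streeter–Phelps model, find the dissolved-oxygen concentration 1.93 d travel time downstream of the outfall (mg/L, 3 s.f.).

Mixed DO = (5.78×8.32 + 1.24×0.657)/(5.78+1.24) = 48.90/7.020 = 6.966 mg/L.
Mixed L₀ = (5.78×1.72 + 1.24×166)/(7.020) = 215.8/7.020 = 30.74 mg/L.
Initial deficit D₀ = C_s − DO₀ = 10.1 − 6.966 = 3.134 mg/L.
D(1.93) = [0.163×30.74/(0.718−0.163)](e^(−0.163×1.93) − e^(−0.718×1.93)) + 3.134 e^(−0.718×1.93)
= 9.028 × (0.7301 − 0.2501) + 3.134 × 0.2501 = 5.117 mg/L.
DO = 10.1 − 5.117 = 4.983 mg/L.

DO ≈ 4.98 mg/L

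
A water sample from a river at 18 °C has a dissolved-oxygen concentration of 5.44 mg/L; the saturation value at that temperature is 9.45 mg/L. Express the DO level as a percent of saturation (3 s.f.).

57.6 % saturation

% saturation = C/C_s × 100 = 5.44/9.45 × 100 = 57.6 %.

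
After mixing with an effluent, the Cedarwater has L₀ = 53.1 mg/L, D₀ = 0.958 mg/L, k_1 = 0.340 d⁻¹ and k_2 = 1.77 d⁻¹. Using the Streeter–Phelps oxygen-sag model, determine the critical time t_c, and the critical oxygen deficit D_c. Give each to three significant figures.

t_c ≈ 1.10 d; D_c ≈ 7.02 mg/L

At the critical point dD/dt = 0, so k_1 L₀ e^(−k_1 t) = k_2 D. Substituting D(t) from the Streeter–Phelps equation and solving for t gives
t_c = ln[(k_2/k_1)(1 − D₀(k_2−k_1)/(k_1 L₀))] / (k_2−k_1).
Here k_2−k_1 = 1.430 d⁻¹ and 1 − D₀(k_2−k_1)/(k_1 L₀) = 1 − 0.958×1.430/(0.340×53.1) = 0.9241, so
t_c = ln(5.206 × 0.9241) / 1.430 = 1.571 / 1.430 = 1.099 d.
L(t_c) = L₀ e^(−k_1 t_c) = 53.1 × 0.6883 = 36.55 mg/L, and at the critical point k_2 D_c = k_1 L, so D_c = (0.340/1.77) × 36.55 = 7.021 mg/L.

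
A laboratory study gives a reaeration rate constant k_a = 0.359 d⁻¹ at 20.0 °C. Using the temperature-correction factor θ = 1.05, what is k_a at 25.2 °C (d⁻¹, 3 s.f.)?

k_a(T₂) = k_a(T₁) · θ^(T₂−T₁) = 0.359 × 1.05^(25.2−20.0)
= 0.359 × 1.05^5.20 = 0.359 × 1.289 = 0.4627 d⁻¹.

k_a ≈ 0.463 d⁻¹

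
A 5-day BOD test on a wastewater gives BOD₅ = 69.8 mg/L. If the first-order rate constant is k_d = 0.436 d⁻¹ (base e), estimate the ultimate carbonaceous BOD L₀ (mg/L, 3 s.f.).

L₀ ≈ 78.7 mg/L

BOD₅ = L₀(1 − e^(−5k_d)) ⇒ L₀ = BOD₅ / (1 − e^(−5×0.436))
= 69.8 / (1 − 0.1130) = 69.8 / 0.8870 = 78.70 mg/L.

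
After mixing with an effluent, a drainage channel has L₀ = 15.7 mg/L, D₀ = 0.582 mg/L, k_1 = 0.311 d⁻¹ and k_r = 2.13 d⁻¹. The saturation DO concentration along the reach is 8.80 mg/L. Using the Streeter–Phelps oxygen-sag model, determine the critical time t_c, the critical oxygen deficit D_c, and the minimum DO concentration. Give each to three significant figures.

With k_r/k_1 = 6.849 and 1 − D₀(k_r−k_1)/(k_1 L₀) = 0.7832,
t_c = ln(6.849 × 0.7832) / (2.13 − 0.311) = ln(5.364) / 1.819 = 1.680/1.819 = 0.9234 d.
D_c = (k_1/k_r) L₀ e^(−k_1 t_c) = (0.311/2.13) × 15.7 × e^(−0.311×0.9234) = 0.1460 × 15.7 × 0.7504 = 1.720 mg/L.
Minimum DO = C_s − D_c = 8.80 − 1.720 = 7.080 mg/L.

t_c ≈ 0.923 d; D_c ≈ 1.72 mg/L; min DO ≈ 7.08 mg/L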